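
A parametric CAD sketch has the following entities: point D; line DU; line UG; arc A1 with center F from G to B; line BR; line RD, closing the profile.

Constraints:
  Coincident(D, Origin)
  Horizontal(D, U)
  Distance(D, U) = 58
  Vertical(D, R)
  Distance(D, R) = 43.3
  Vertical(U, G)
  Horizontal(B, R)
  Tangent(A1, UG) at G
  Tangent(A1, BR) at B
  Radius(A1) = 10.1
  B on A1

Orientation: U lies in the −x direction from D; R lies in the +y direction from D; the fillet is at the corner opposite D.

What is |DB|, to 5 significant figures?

64.570

The virtual corner opposite D is at (-58.000, 43.300). Tangency of A1 to UG means the radius FG is perpendicular to UG and A1 meets BR tangentially, so FB is at right angles to BR, with radius 10.1, so the center F sits 10.1 in from both sides at F = (-47.900, 33.200). That places the tangent points at G = (-58.000, 33.200) on UG and B = (-47.900, 43.300) on BR. Then |DB| = |B − D| = 64.570.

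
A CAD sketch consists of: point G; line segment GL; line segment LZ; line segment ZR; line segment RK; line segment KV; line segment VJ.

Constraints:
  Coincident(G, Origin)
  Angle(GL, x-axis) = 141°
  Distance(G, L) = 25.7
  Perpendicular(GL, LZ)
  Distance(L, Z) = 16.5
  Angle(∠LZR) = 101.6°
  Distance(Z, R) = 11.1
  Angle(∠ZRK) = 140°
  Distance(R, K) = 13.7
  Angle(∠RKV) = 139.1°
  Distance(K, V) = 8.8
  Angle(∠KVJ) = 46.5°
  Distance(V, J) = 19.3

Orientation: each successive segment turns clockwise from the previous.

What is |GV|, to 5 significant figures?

3.9981

G is at the origin; GL runs at 141.0° with length 25.7, so L = (-19.973, 16.174). The perpendicularity gives LZ at right angles to GL, so LZ runs at 51.000°; with |LZ| = 16.5, Z = (-9.5889, 28.996). ∠LZR = 101.6° gives ZR at -27.400° from the x-axis; with |ZR| = 11.1, R = (0.26589, 23.888). ∠ZRK = 140.0° gives RK at -67.400° from the x-axis; with |RK| = 13.7, K = (5.5307, 11.240). ∠RKV = 139.1° gives KV at -108.30° from the x-axis; with |KV| = 8.8, V = (2.7676, 2.8853). Then |GV| = |V − G| = 3.9981.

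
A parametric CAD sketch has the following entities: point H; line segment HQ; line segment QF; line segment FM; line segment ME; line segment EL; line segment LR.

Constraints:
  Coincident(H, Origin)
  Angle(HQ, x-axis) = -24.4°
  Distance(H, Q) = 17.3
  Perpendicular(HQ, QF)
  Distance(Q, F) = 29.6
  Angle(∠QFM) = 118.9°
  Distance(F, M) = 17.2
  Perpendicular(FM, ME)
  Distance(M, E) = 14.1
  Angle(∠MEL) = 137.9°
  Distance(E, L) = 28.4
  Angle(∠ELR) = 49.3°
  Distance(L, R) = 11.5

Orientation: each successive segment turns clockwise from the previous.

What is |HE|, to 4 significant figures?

25.97

H is at the origin; HQ runs at -24.4° with length 17.3, so Q = (15.75, -7.147). HQ ⟂ QF, so QF runs at -114.4°; with |QF| = 29.6, F = (3.527, -34.10). ∠QFM = 118.9° gives FM at -175.5° from the x-axis; with |FM| = 17.2, M = (-13.62, -35.45). FM ⟂ ME, so ME runs at 94.50°; with |ME| = 14.1, E = (-14.73, -21.40). Then |HE| = |E − H| = 25.97.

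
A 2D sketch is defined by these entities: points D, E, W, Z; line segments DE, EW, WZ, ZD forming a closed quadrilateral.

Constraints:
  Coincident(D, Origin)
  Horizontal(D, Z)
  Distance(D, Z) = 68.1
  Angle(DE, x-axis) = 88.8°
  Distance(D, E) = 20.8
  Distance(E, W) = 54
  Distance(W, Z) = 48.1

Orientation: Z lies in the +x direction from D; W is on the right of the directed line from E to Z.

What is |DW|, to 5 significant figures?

37.820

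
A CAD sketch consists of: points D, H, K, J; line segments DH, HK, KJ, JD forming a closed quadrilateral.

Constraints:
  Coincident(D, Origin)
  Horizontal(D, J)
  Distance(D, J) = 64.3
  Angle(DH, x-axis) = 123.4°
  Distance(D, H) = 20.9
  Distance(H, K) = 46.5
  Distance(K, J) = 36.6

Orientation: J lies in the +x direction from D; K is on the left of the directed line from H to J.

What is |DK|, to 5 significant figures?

40.997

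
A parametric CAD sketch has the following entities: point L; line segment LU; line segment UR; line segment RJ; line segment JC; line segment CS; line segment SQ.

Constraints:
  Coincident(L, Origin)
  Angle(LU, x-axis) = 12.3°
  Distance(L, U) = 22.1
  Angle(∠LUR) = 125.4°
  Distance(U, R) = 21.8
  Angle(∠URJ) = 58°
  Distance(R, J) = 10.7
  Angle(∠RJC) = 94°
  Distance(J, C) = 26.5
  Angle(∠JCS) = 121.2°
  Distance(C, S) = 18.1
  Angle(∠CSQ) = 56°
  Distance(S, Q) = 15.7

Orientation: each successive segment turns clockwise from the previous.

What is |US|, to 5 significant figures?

22.982

∠RJC = 94.0° gives JC at 109.70° from the x-axis; with |JC| = 26.5, C = (18.483, 12.090). ∠JCS = 121.2° gives CS at 50.900° from the x-axis; with |CS| = 18.1, S = (29.898, 26.136). Then |US| = |S − U| = 22.982.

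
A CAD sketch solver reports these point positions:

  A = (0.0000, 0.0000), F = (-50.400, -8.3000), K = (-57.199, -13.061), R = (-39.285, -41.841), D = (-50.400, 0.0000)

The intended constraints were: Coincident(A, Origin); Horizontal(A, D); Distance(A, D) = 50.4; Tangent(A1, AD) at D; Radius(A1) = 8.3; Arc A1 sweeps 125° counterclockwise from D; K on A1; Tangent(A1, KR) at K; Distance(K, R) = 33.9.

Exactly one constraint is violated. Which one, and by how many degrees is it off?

Tangent(A1, KR) at K — off by 3.10°.

A = (0.00, 0.00) ✓; A.y = 0.00, D.y = 0.00 ✓; |AD| = 50.40 ✓; ∠(FD, DA) = 90.00° ✓; |FD| = 8.300 ✓; bearing(F→K) − bearing(F→D) = 125.0° ✓; |FK| = 8.300 ✓; ∠(FK, KR) = 93.10° ✗; |KR| = 33.90 ✓.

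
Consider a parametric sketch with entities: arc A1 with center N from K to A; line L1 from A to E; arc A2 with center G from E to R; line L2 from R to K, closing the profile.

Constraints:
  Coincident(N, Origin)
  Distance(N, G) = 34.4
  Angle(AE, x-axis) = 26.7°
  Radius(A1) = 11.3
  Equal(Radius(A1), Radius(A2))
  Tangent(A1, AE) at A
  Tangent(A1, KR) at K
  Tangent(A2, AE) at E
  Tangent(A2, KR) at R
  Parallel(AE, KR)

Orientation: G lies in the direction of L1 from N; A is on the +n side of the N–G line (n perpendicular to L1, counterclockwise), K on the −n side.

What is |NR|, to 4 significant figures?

36.21

The slot axis is L1's direction at 26.7°, so u = (cos 26.7°, sin 26.7°) = (0.8934, 0.4493) and n = (−sin 26.7°, cos 26.7°) = (-0.4493, 0.8934). N is at the origin and G lies 34.4 along u from N, so G = 34.4·u = (30.73, 15.46). Tangency of A1 to both parallel lines with radius 11.3 puts A and K at N ± 11.3·n: A = (-5.077, 10.10), K = (5.077, -10.10). Equal radii place E and R the same way about G: E = G + 11.3·n = (25.65, 25.55), R = G − 11.3·n = (35.81, 5.361). Then |NR| = |R − N| = 36.21.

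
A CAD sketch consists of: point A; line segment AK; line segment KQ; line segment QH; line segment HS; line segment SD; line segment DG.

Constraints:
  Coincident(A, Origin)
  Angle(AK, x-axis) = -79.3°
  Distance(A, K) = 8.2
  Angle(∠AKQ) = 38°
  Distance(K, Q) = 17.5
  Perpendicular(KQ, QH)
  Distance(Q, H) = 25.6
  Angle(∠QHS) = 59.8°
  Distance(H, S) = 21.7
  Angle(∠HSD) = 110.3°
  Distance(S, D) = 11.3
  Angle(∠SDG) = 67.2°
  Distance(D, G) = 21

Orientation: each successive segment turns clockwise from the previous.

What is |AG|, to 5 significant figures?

15.446

∠HSD = 110.3° gives SD at -141.20° from the x-axis; with |SD| = 11.3, D = (3.3504, -4.9343). ∠SDG = 67.2° gives DG at 106.00° from the x-axis; with |DG| = 21.0, G = (-2.4380, 15.252). Then |AG| = |G − A| = 15.446.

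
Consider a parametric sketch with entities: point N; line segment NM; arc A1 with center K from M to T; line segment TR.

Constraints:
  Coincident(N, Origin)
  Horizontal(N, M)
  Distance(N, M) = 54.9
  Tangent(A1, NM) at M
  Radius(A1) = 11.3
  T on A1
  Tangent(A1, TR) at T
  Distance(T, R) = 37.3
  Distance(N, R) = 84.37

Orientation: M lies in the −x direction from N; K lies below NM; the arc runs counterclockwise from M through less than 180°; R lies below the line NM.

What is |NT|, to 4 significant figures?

66.92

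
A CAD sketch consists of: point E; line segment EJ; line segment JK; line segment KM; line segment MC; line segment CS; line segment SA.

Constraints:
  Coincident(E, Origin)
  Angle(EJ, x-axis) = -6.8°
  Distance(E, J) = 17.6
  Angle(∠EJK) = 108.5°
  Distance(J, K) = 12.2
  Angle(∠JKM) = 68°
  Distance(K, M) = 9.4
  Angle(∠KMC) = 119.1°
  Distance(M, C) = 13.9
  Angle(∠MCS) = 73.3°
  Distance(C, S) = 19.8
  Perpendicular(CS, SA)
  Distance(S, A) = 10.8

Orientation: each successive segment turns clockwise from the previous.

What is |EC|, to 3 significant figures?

6.27

E is at the origin; EJ runs at -6.8° with length 17.6, so J = (17.5, -2.08). ∠EJK = 108.5° gives JK at -78.3° from the x-axis; with |JK| = 12.2, K = (20.0, -14.0). ∠JKM = 68.0° gives KM at 170° from the x-axis; with |KM| = 9.4, M = (10.7, -12.3). ∠KMC = 119.1° gives MC at 109° from the x-axis; with |MC| = 13.9, C = (6.22, 0.809). Then |EC| = |C − E| = 6.27.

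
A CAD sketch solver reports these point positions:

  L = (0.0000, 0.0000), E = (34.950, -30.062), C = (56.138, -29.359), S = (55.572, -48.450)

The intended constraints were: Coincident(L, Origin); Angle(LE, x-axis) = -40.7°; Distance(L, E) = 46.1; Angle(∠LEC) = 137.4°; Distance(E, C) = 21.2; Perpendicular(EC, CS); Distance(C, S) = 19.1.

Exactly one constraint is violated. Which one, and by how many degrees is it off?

Perpendicular(EC, CS) — off by 3.60°.

L = (0.00, 0.00) ✓; LE at -40.70° ✓; |LE| = 46.10 ✓; ∠LEC = 137.4° ✓; |EC| = 21.20 ✓; ∠(EC, CS) = 93.60° ✗; |CS| = 19.10 ✓.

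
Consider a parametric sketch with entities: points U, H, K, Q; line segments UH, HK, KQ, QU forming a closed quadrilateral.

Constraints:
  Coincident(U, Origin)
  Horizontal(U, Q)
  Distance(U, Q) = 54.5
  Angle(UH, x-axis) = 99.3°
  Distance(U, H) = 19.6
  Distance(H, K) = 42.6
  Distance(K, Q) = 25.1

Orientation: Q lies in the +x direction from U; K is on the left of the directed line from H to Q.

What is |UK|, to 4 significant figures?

44.24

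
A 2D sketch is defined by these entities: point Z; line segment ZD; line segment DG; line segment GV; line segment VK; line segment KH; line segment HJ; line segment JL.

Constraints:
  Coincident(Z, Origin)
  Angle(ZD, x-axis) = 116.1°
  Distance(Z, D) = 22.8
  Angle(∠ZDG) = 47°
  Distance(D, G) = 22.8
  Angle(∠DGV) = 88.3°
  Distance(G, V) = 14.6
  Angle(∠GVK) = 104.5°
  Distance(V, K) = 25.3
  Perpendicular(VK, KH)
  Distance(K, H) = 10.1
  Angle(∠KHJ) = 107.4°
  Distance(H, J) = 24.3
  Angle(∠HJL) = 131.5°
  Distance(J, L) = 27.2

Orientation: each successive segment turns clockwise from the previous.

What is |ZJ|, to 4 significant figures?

18.57

The perpendicularity gives KH at right angles to VK, so KH runs at 85.90°; with |KH| = 10.1, H = (-17.39, 11.89). ∠KHJ = 107.4° gives HJ at 13.30° from the x-axis; with |HJ| = 24.3, J = (6.263, 17.48). Then |ZJ| = |J − Z| = 18.57.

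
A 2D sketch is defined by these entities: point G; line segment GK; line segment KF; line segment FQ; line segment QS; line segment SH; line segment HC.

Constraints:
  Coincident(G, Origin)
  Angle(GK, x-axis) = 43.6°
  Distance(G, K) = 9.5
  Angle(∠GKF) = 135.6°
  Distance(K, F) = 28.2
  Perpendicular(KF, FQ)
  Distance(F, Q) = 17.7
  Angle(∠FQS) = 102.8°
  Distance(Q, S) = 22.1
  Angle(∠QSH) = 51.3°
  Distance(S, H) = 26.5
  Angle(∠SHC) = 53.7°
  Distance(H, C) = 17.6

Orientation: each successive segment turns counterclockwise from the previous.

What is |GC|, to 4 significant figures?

34.10

G is at the origin; GK runs at 43.6° with length 9.5, so K = (6.880, 6.551). ∠GKF = 135.6° gives KF at 88.00° from the x-axis; with |KF| = 28.2, F = (7.864, 34.73). KF ⟂ FQ, so FQ runs at 178.0°; with |FQ| = 17.7, Q = (-9.825, 35.35). ∠FQS = 102.8° gives QS at -104.8° from the x-axis; with |QS| = 22.1, S = (-15.47, 13.99). ∠QSH = 51.3° gives SH at 23.90° from the x-axis; with |SH| = 26.5, H = (8.757, 24.72). ∠SHC = 53.7° gives HC at 150.2° from the x-axis; with |HC| = 17.6, C = (-6.516, 33.47). Then |GC| = |C − G| = 34.10.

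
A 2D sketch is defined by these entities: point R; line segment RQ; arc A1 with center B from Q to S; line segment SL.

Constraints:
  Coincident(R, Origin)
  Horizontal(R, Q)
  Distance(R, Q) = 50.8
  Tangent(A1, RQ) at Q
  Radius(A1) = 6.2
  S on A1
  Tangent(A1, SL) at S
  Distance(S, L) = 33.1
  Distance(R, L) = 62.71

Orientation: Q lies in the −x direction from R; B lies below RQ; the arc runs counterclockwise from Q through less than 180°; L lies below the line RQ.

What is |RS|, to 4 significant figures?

57.33

Checks: |BS| = 6.200 ✓; ∠(BS, SL) = 90.00° ✓; |SL| = 33.10 ✓; |RL| = 62.71 ✓.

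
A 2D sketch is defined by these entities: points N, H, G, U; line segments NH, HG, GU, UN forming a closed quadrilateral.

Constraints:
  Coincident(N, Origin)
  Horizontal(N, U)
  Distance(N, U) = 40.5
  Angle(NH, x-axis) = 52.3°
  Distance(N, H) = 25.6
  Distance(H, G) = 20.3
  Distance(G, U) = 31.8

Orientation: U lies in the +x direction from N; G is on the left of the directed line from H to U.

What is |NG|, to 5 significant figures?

45.163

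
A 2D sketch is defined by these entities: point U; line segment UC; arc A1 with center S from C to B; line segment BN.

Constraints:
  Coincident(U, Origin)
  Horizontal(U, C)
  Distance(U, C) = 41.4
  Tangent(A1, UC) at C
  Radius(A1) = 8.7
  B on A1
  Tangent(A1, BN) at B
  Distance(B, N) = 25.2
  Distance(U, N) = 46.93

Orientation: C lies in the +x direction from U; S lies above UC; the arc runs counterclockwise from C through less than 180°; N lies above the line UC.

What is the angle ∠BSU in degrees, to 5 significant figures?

153.36°

Checks: |SB| = 8.700 ✓; ∠(SB, BN) = 90.00° ✓; |BN| = 25.20 ✓; |UN| = 46.93 ✓.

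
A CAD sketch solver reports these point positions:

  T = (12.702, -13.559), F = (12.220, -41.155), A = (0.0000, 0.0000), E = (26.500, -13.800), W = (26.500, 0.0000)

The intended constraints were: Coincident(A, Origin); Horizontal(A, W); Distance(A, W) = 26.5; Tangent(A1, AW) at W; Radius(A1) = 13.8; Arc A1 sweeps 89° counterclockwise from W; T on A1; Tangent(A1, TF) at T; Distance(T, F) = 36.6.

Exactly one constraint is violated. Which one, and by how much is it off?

Distance(T, F) = 36.6 — off by 9.00.

A = (0.00, 0.00) ✓; A.y = 0.00, W.y = 0.00 ✓; |AW| = 26.50 ✓; ∠(EW, WA) = 90.00° ✓; |EW| = 13.80 ✓; bearing(E→T) − bearing(E→W) = 89.00° ✓; |ET| = 13.80 ✓; ∠(ET, TF) = 90.00° ✓; |TF| = 27.60 ✗.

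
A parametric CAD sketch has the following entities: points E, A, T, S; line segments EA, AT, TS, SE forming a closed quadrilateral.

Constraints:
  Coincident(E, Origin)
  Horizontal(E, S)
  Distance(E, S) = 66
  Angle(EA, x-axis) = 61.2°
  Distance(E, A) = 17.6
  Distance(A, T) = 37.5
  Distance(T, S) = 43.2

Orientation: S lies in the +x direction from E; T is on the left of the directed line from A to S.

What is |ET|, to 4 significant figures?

53.48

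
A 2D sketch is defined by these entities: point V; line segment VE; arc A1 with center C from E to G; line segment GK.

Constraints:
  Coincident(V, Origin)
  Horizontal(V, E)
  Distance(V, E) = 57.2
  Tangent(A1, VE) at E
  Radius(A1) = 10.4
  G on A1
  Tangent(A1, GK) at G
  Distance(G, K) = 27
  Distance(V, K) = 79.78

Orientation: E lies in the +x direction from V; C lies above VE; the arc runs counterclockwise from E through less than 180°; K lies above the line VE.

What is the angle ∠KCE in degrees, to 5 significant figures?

150.63°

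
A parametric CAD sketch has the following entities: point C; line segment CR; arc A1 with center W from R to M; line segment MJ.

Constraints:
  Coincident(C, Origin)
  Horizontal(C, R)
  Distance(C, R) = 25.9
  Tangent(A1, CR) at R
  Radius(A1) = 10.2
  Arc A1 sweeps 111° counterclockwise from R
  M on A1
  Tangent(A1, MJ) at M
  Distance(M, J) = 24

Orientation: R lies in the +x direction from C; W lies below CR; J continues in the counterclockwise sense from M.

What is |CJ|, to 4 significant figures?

44.03

C is at the origin; C and R share the same y with |CR| = 25.9 and R on the +x side, so R = (25.90, 0.000). Since A1 is tangent to CR there, WR ⟂ CR, so W = R + (0, -10.2) = (25.90, -10.20). On A1, R sits at bearing 90° from W; a 111° counterclockwise sweep puts M at bearing 201°, so M = W + 10.2·(cos 201°, sin 201°) = (16.38, -13.86). Tangency of A1 to MJ means the radius WM is perpendicular to MJ, so MJ runs along (−sin 201°, cos 201°); with |MJ| = 24.0, J = (24.98, -36.26). Then |CJ| = |J − C| = 44.03.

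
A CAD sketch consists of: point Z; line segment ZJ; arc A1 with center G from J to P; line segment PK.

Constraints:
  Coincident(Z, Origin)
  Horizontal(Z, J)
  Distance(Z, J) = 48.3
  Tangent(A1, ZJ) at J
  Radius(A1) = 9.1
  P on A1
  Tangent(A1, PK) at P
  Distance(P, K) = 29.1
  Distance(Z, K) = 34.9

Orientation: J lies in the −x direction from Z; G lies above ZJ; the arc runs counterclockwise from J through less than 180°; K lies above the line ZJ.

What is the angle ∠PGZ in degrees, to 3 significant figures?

27.9°

Checks: |GP| = 9.100 ✓; ∠(GP, PK) = 90.00° ✓; |PK| = 29.10 ✓; |ZK| = 34.90 ✓.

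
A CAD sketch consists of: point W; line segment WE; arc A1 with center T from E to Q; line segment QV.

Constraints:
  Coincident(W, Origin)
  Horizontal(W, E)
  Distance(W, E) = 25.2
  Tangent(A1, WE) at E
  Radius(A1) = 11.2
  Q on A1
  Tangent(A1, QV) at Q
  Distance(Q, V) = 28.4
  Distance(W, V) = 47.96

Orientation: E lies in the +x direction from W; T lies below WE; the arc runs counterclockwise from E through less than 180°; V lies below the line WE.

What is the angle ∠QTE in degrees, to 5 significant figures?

108.72°

W is at the origin; WE is horizontal with |WE| = 25.2 and E on the +x side, so E = (25.200, 0.0000). Since A1 is tangent to WE there, TE ⟂ WE, so T = E + (0, -11.2) = (25.200, -11.200). Since TQ ⟂ QV (tangency), |TV| = √(11.2² + 28.4²) = 30.529 regardless of where Q sits on A1. So V lies on both circle(W, 47.96) and circle(T, 30.529); the below-WE intersection is V = (23.705, -41.692). Q is the foot of the tangent from V: Q = (14.592, -14.794).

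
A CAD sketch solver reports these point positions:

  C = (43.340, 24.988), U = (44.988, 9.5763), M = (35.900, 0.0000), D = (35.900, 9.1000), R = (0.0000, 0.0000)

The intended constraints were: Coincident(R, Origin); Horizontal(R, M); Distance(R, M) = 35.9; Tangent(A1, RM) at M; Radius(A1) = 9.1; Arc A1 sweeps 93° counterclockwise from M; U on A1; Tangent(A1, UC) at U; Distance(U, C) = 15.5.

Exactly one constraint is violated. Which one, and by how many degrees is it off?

Tangent(A1, UC) at U — off by 3.10°.

R = (0.00, 0.00) ✓; R.y = 0.00, M.y = 0.00 ✓; |RM| = 35.90 ✓; ∠(DM, MR) = 90.00° ✓; |DM| = 9.100 ✓; bearing(D→U) − bearing(D→M) = 93.00° ✓; |DU| = 9.100 ✓; ∠(DU, UC) = 86.90° ✗; |UC| = 15.50 ✓.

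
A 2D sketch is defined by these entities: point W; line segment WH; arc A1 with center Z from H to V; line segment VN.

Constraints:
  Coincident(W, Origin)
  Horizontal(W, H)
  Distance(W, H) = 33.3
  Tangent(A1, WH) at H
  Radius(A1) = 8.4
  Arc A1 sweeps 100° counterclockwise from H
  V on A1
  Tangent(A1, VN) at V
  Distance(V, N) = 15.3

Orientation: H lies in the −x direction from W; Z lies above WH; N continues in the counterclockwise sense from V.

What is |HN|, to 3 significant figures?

25.6

W is at the origin; WH is horizontal with |WH| = 33.3 and H on the −x side, so H = (-33.3, 0.00). Since A1 is tangent to WH there, ZH ⟂ WH, so Z = H + (0, 8.4) = (-33.3, 8.40). On A1, H sits at bearing -90° from Z; a 100° counterclockwise sweep puts V at bearing 10°, so V = Z + 8.4·(cos 10°, sin 10°) = (-25.0, 9.86). Since A1 is tangent to VN there, ZV ⟂ VN, so VN runs along (−sin 10°, cos 10°); with |VN| = 15.3, N = (-27.7, 24.9). Then |HN| = |N − H| = 25.6.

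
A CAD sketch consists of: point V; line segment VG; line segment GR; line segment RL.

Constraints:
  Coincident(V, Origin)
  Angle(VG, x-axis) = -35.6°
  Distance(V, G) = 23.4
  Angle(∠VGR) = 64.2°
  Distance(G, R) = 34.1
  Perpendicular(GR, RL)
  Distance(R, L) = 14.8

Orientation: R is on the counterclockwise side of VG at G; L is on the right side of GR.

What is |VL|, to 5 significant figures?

43.110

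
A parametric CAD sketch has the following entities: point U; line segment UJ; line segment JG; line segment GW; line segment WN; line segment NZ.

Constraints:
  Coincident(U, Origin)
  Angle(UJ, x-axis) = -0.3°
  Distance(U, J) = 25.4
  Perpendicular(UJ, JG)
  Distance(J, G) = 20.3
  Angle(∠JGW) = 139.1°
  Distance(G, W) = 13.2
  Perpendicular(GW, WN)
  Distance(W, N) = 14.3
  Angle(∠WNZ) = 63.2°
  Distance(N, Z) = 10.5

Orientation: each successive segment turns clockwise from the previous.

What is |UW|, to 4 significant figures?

34.61

U is at the origin; UJ runs at -0.3° with length 25.4, so J = (25.40, -0.1330). UJ is perpendicular to JG, so JG runs at -90.30°; with |JG| = 20.3, G = (25.29, -20.43). ∠JGW = 139.1° gives GW at -131.2° from the x-axis; with |GW| = 13.2, W = (16.60, -30.36). Then |UW| = |W − U| = 34.61.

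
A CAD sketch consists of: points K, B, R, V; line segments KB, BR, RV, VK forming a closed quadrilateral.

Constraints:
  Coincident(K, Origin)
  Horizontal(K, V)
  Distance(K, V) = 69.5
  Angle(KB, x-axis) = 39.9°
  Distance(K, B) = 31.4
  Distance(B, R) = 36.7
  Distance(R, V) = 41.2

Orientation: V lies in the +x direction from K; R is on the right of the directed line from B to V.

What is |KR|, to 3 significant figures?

35.2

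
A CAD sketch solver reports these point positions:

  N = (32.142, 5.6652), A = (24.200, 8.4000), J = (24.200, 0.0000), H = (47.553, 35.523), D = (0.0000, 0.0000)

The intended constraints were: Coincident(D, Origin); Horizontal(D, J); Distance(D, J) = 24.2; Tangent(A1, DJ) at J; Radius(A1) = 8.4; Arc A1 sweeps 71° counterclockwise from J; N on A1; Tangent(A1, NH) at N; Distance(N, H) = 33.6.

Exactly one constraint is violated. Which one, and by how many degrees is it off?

Tangent(A1, NH) at N — off by 8.30°.

D = (0.00, 0.00) ✓; D.y = 0.00, J.y = 0.00 ✓; |DJ| = 24.20 ✓; ∠(AJ, JD) = 90.00° ✓; |AJ| = 8.400 ✓; bearing(A→N) − bearing(A→J) = 71.00° ✓; |AN| = 8.400 ✓; ∠(AN, NH) = 98.30° ✗; |NH| = 33.60 ✓.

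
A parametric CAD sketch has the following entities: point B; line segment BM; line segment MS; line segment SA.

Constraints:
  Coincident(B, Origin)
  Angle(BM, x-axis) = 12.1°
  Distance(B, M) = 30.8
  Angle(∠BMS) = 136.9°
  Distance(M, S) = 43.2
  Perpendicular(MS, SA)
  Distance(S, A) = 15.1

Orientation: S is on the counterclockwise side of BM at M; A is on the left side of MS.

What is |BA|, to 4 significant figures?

65.96

B is at the origin; BM runs at 12.1° with length 30.8, so M = 30.8·(cos 12.1°, sin 12.1°) = (30.12, 6.456). ∠BMS = 136.9°, so MS runs at 12.1° + (180° − 136.9°) = 55.20° from the x-axis; with |MS| = 43.2, S = M + 43.2·(cos 55.20°, sin 55.20°) = (54.77, 41.93). The perpendicularity gives SA at right angles to MS; with |SA| = 15.1 on the left of MS, A = S + 15.1·(-0.8211, 0.5707) = (42.37, 50.55). Then |BA| = |A − B| = 65.96.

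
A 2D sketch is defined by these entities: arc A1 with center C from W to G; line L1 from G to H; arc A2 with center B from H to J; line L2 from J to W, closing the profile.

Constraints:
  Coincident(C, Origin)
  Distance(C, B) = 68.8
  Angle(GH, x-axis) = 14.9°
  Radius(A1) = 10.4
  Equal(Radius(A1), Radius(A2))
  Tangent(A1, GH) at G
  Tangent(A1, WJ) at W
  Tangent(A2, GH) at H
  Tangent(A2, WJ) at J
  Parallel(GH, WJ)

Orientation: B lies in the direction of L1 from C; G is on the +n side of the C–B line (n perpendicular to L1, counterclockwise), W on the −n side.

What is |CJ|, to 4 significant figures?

69.58

The slot axis is L1's direction at 14.9°, so u = (cos 14.9°, sin 14.9°) = (0.9664, 0.2571) and n = (−sin 14.9°, cos 14.9°) = (-0.2571, 0.9664). C is at the origin and B lies 68.8 along u from C, so B = 68.8·u = (66.49, 17.69). Tangency of A1 to both parallel lines with radius 10.4 puts G and W at C ± 10.4·n: G = (-2.674, 10.05), W = (2.674, -10.05). Equal radii place H and J the same way about B: H = B + 10.4·n = (63.81, 27.74), J = B − 10.4·n = (69.16, 7.640). Then |CJ| = |J − C| = 69.58.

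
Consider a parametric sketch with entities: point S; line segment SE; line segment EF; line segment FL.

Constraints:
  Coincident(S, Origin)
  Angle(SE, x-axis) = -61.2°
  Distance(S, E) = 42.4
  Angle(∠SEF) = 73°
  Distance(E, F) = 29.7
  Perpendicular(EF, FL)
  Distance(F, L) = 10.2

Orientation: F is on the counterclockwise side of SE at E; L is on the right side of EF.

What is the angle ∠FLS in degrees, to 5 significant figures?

18.828°

∠SEF = 73.0°, so EF runs at -61.2° + (180° − 73.0°) = 45.800° from the x-axis; with |EF| = 29.7, F = E + 29.7·(cos 45.800°, sin 45.800°) = (41.132, -15.863). EF is perpendicular to FL; with |FL| = 10.2 on the right of EF, L = F + 10.2·(0.71691, -0.69717) = (48.445, -22.974). Then cos ∠FLS = LF·LS / (|LF||LS|), giving 18.828°.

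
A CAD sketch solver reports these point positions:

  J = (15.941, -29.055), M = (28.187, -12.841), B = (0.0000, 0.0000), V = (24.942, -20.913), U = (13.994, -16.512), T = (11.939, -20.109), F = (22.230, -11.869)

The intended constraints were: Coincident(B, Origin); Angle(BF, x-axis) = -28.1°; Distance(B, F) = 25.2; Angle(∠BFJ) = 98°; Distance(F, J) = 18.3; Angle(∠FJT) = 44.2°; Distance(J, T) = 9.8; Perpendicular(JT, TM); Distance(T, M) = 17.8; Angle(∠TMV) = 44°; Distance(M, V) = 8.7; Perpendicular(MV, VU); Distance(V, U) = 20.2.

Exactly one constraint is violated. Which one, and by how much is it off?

Distance(V, U) = 20.2 — off by 8.40.

B = (0.00, 0.00) ✓; BF at -28.10° ✓; |BF| = 25.20 ✓; ∠BFJ = 98.00° ✓; |FJ| = 18.30 ✓; ∠FJT = 44.20° ✓; |JT| = 9.800 ✓; ∠(JT, TM) = 90.00° ✓; |TM| = 17.80 ✓; ∠TMV = 44.00° ✓; |MV| = 8.700 ✓; ∠(MV, VU) = 90.00° ✓; |VU| = 11.80 ✗.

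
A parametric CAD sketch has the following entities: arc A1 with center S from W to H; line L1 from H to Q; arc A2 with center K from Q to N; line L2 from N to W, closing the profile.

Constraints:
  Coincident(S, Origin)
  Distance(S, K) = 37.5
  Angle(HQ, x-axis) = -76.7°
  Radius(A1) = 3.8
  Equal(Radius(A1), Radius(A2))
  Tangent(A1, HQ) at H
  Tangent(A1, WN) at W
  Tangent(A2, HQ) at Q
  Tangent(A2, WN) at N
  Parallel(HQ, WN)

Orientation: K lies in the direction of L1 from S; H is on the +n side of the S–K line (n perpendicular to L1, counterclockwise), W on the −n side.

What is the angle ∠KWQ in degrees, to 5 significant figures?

5.6705°

The slot axis is L1's direction at -76.7°, so u = (cos -76.7°, sin -76.7°) = (0.23005, -0.97318) and n = (−sin -76.7°, cos -76.7°) = (0.97318, 0.23005). S is at the origin and K lies 37.5 along u from S, so K = 37.5·u = (8.6269, -36.494). Tangency of A1 to both parallel lines with radius 3.8 puts H and W at S ± 3.8·n: H = (3.6981, 0.87419), W = (-3.6981, -0.87419). Equal radii place Q and N the same way about K: Q = K + 3.8·n = (12.325, -35.620), N = K − 3.8·n = (4.9288, -37.368). Then cos ∠KWQ = WK·WQ / (|WK||WQ|), giving 5.6705°.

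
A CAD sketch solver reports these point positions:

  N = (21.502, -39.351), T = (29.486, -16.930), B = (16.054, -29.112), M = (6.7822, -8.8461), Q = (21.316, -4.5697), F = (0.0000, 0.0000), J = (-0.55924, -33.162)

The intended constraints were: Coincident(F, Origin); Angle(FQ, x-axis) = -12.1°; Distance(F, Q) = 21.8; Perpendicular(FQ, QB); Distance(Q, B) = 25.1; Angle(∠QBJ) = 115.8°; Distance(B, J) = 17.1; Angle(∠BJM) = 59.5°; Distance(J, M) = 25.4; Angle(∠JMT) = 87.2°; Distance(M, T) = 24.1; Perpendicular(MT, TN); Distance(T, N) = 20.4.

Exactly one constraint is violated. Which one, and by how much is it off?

Distance(T, N) = 20.4 — off by 3.40.

F = (0.00, 0.00) ✓; FQ at -12.10° ✓; |FQ| = 21.80 ✓; ∠(FQ, QB) = 90.00° ✓; |QB| = 25.10 ✓; ∠QBJ = 115.8° ✓; |BJ| = 17.10 ✓; ∠BJM = 59.50° ✓; |JM| = 25.40 ✓; ∠JMT = 87.20° ✓; |MT| = 24.10 ✓; ∠(MT, TN) = 90.00° ✓; |TN| = 23.80 ✗.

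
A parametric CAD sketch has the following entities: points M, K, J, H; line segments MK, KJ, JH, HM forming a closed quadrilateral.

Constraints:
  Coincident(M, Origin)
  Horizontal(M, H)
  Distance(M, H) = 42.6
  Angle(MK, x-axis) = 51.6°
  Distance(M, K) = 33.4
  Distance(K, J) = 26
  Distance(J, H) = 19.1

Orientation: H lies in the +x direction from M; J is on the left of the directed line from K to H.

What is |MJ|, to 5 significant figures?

49.427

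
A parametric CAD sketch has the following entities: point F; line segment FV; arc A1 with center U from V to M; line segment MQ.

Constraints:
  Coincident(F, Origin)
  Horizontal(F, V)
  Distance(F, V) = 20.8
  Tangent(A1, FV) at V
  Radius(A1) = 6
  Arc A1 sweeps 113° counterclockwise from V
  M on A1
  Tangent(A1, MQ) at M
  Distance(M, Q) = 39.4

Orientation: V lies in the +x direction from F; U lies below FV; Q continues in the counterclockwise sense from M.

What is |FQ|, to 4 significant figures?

54.14

On A1, V sits at bearing 90° from U; a 113° counterclockwise sweep puts M at bearing 203°, so M = U + 6.0·(cos 203°, sin 203°) = (15.28, -8.344). A1 meets MQ tangentially, so UM is at right angles to MQ, so MQ runs along (−sin 203°, cos 203°); with |MQ| = 39.4, Q = (30.67, -44.61). Then |FQ| = |Q − F| = 54.14.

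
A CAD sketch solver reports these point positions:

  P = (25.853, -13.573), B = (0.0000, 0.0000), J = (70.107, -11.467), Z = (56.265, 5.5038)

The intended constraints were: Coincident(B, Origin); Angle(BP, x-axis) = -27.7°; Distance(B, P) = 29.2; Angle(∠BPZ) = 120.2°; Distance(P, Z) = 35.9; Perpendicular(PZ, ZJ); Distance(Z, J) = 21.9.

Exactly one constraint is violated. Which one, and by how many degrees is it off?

Perpendicular(PZ, ZJ) — off by 7.10°.

B = (0.00, 0.00) ✓; BP at -27.70° ✓; |BP| = 29.20 ✓; ∠BPZ = 120.2° ✓; |PZ| = 35.90 ✓; ∠(PZ, ZJ) = 82.90° ✗; |ZJ| = 21.90 ✓.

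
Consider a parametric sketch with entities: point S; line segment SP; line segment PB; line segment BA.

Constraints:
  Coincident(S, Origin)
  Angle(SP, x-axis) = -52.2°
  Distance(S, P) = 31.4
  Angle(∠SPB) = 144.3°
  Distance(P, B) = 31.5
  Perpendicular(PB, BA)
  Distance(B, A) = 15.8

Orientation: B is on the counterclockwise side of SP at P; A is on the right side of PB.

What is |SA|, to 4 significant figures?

66.43

S is at the origin; SP runs at -52.2° with length 31.4, so P = 31.4·(cos -52.2°, sin -52.2°) = (19.25, -24.81). ∠SPB = 144.3°, so PB runs at -52.2° + (180° − 144.3°) = -16.50° from the x-axis; with |PB| = 31.5, B = P + 31.5·(cos -16.50°, sin -16.50°) = (49.45, -33.76). PB is perpendicular to BA; with |BA| = 15.8 on the right of PB, A = B + 15.8·(-0.2840, -0.9588) = (44.96, -48.91). Then |SA| = |A − S| = 66.43.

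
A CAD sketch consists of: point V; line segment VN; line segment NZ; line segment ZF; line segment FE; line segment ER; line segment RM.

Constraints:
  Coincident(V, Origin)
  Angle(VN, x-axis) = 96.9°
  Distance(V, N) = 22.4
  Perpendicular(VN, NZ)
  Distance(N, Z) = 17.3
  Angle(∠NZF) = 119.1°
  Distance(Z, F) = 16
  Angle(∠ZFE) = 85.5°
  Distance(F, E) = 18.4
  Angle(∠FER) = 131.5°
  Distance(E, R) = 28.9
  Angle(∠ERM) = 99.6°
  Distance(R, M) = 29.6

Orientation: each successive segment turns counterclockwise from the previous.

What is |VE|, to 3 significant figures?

8.39

V is at the origin; VN runs at 96.9° with length 22.4, so N = (-2.69, 22.2). VN is perpendicular to NZ, so NZ runs at -173°; with |NZ| = 17.3, Z = (-19.9, 20.2). ∠NZF = 119.1° gives ZF at -112° from the x-axis; with |ZF| = 16.0, F = (-25.9, 5.35). ∠ZFE = 85.5° gives FE at -17.7° from the x-axis; with |FE| = 18.4, E = (-8.38, -0.249). Then |VE| = |E − V| = 8.39.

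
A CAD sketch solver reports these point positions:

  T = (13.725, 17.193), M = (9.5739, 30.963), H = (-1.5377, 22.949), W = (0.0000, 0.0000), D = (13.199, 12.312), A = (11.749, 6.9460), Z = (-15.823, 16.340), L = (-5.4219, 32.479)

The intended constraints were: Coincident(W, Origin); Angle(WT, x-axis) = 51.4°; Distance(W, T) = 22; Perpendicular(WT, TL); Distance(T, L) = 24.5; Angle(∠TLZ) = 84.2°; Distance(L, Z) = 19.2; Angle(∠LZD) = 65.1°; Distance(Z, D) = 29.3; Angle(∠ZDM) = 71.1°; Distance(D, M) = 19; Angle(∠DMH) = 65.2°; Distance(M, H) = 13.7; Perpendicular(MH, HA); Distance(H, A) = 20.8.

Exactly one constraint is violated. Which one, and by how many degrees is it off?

Perpendicular(MH, HA) — off by 3.90°.

W = (0.00, 0.00) ✓; WT at 51.40° ✓; |WT| = 22.00 ✓; ∠(WT, TL) = 90.00° ✓; |TL| = 24.50 ✓; ∠TLZ = 84.20° ✓; |LZ| = 19.20 ✓; ∠LZD = 65.10° ✓; |ZD| = 29.30 ✓; ∠ZDM = 71.10° ✓; |DM| = 19.00 ✓; ∠DMH = 65.20° ✓; |MH| = 13.70 ✓; ∠(MH, HA) = 93.90° ✗; |HA| = 20.80 ✓.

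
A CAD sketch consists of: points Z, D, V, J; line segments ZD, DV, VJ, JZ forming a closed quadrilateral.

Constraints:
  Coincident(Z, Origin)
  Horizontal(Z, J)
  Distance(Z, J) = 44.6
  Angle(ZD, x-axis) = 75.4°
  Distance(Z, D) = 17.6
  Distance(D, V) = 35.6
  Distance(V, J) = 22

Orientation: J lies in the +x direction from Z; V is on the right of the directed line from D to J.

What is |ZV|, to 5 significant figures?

28.230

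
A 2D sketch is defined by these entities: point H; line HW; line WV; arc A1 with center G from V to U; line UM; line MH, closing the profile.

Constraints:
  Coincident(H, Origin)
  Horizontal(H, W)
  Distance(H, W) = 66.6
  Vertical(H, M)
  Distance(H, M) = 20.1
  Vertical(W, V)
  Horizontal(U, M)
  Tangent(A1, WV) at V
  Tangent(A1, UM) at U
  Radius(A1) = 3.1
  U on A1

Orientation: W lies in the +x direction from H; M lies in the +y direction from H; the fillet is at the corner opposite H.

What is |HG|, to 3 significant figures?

65.7

H is at the origin; HW is horizontal with |HW| = 66.6 and W on the +x side, so W = (66.6, 0.00). H and M share the same x with |HM| = 20.1 and M on the +y side, so M = (0.00, 20.1). The virtual corner opposite H is at (66.6, 20.1). Since A1 is tangent to WV there, GV ⟂ WV and the tangent condition forces GU to be normal to UM, with radius 3.1, so the center G sits 3.1 in from both sides at G = (63.5, 17.0). Then |HG| = |G − H| = 65.7.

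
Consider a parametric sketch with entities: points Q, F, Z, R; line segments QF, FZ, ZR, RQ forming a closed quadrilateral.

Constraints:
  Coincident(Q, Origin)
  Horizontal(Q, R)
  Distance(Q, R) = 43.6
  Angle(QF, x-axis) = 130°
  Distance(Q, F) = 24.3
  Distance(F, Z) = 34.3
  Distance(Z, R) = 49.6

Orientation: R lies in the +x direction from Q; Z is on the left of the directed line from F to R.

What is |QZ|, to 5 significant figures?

40.425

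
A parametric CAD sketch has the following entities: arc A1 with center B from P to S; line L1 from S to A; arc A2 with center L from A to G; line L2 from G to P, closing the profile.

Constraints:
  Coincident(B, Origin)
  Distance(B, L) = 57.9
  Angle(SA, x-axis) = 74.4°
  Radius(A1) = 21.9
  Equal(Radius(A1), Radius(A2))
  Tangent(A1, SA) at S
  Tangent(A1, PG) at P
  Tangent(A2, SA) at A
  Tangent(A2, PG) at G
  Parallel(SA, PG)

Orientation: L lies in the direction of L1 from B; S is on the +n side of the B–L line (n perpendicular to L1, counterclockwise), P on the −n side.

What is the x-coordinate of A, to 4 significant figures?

-5.523

Tangency of A1 to both parallel lines with radius 21.9 puts S and P at B ± 21.9·n: S = (-21.09, 5.889), P = (21.09, -5.889). Equal radii place A and G the same way about L: A = L + 21.9·n = (-5.523, 61.66), G = L − 21.9·n = (36.66, 49.88). So A.x = -5.523.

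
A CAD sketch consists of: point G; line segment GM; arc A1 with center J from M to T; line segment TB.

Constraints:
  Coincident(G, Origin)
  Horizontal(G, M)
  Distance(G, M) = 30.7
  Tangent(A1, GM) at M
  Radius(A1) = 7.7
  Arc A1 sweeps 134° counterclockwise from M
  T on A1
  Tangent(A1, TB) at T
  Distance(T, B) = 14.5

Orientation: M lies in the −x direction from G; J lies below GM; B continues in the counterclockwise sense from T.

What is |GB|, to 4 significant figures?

35.16

G is at the origin; GM is horizontal with |GM| = 30.7 and M on the −x side, so M = (-30.70, 0.000). A1 meets GM tangentially, so JM is at right angles to GM, so J = M + (0, -7.7) = (-30.70, -7.700). On A1, M sits at bearing 90° from J; a 134° counterclockwise sweep puts T at bearing 224°, so T = J + 7.7·(cos 224°, sin 224°) = (-36.24, -13.05). Tangency of A1 to TB means the radius JT is perpendicular to TB, so TB runs along (−sin 224°, cos 224°); with |TB| = 14.5, B = (-26.17, -23.48). Then |GB| = |B − G| = 35.16.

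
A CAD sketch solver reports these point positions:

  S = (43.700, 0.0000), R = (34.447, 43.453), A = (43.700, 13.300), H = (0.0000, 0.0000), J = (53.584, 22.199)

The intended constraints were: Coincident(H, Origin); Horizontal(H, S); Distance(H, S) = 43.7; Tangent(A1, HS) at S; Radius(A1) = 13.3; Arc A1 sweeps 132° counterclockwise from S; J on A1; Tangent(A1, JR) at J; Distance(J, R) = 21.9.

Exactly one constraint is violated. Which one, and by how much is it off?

Distance(J, R) = 21.9 — off by 6.70.

H = (0.00, 0.00) ✓; H.y = 0.00, S.y = 0.00 ✓; |HS| = 43.70 ✓; ∠(AS, SH) = 90.00° ✓; |AS| = 13.30 ✓; bearing(A→J) − bearing(A→S) = 132.0° ✓; |AJ| = 13.30 ✓; ∠(AJ, JR) = 90.00° ✓; |JR| = 28.60 ✗.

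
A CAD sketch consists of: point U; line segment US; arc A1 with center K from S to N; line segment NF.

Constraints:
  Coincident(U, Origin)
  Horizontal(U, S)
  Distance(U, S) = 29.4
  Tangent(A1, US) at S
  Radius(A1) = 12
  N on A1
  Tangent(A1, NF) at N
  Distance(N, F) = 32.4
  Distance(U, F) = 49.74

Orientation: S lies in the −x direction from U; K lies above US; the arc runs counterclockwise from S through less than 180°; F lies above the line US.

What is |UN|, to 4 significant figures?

21.82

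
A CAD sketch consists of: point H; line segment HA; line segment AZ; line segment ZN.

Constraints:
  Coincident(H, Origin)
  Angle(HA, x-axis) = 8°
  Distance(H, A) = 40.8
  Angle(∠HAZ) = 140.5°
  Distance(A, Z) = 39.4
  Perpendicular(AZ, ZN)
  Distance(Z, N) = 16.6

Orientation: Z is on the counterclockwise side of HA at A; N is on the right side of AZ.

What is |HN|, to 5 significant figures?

82.674

H is at the origin; HA runs at 8.0° with length 40.8, so A = 40.8·(cos 8.0°, sin 8.0°) = (40.403, 5.6783). ∠HAZ = 140.5°, so AZ runs at 8.0° + (180° − 140.5°) = 47.500° from the x-axis; with |AZ| = 39.4, Z = A + 39.4·(cos 47.500°, sin 47.500°) = (67.021, 34.727). AZ ⟂ ZN; with |ZN| = 16.6 on the right of AZ, N = Z + 16.6·(0.73728, -0.67559) = (79.260, 23.512). Then |HN| = |N − H| = 82.674.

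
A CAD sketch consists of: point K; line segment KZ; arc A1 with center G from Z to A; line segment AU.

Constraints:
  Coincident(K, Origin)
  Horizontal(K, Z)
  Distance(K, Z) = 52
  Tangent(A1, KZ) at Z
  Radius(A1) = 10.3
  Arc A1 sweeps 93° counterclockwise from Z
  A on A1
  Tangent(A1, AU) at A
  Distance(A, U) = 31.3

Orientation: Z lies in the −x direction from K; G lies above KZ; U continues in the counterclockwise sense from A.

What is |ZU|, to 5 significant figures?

42.975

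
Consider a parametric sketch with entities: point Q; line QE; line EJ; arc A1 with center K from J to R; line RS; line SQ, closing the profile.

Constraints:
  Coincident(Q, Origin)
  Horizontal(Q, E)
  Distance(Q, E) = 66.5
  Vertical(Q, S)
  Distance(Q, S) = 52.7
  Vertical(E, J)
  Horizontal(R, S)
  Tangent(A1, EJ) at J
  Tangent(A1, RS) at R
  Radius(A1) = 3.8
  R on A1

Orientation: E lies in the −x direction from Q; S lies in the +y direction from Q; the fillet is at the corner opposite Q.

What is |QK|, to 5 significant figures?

79.514

Q and S share the same x with |QS| = 52.7 and S on the +y side, so S = (0.0000, 52.700). The virtual corner opposite Q is at (-66.500, 52.700). Tangency of A1 to EJ means the radius KJ is perpendicular to EJ and since A1 is tangent to RS there, KR ⟂ RS, with radius 3.8, so the center K sits 3.8 in from both sides at K = (-62.700, 48.900). Then |QK| = |K − Q| = 79.514.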